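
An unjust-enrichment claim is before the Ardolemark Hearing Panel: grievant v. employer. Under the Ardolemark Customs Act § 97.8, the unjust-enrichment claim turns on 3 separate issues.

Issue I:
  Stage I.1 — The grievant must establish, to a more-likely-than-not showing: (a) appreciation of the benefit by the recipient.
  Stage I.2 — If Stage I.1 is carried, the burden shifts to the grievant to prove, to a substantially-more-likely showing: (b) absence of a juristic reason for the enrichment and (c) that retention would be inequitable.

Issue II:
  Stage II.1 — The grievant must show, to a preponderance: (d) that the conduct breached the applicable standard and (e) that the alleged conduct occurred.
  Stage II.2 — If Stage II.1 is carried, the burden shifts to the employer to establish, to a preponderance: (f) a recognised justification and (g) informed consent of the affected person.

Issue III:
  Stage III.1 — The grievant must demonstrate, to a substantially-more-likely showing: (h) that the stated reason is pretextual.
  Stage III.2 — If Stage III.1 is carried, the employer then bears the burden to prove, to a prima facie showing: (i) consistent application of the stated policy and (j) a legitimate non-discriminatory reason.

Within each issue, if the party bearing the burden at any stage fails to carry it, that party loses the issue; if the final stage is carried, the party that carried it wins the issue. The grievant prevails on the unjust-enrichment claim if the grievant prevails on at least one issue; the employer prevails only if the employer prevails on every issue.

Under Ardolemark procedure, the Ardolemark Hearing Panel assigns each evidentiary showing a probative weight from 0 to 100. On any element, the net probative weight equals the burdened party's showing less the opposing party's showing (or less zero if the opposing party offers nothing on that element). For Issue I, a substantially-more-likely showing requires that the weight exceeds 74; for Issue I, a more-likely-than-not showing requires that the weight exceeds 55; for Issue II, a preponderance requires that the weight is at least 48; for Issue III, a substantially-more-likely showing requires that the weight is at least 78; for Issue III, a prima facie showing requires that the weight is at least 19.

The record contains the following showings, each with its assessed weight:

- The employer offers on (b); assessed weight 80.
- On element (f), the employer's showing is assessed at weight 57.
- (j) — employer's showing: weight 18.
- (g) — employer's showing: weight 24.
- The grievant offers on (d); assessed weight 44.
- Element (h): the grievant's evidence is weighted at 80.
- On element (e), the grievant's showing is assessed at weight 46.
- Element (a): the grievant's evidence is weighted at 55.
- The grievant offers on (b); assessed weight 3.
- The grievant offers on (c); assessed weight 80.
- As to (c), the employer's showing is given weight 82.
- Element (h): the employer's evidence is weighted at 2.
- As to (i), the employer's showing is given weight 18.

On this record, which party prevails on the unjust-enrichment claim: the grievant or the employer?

— Issue I —
At Stage I.1 the grievant must meet a more-likely-than-not showing (weight exceeds 55): on (a) the weight is 55, which does not exceed 55, so (a) does not meet the standard.
  The grievant does not carry Stage I.1.
The analysis ends at Stage I.1; the employer prevails on this issue.
— Issue II —
At Stage II.1 the grievant must meet a preponderance (weight is at least 48): on (d) the weight is 44, < 48, so (d) does not meet the standard; on (e) the weight is 46, < 48, so (e) does not meet the standard.
  Stage II.1 not carried; the grievant fails its burden.
The analysis ends at Stage II.1; the employer prevails on this issue.
— Issue III —
Stage III.1 — burden on grievant; standard: a substantially-more-likely showing (weight is at least 78).
    (h): 80 − 2 = 78 ≥ 78 [met]
  The grievant carries Stage III.1; the employer now bears the burden.
Stage III.2 — burden on employer; standard: a prima facie showing (weight is at least 19).
    (i): 18 < 19 [not met]
    (j): 18 < 19 [not met]
  Stage III.2 not carried; the employer fails its burden.
The analysis ends at Stage III.2; the grievant prevails on this issue.
Per-issue: Issue I → employer; Issue II → employer; Issue III → grievant. The grievant must prevail on at least one issue; overall, the grievant prevails.

grievant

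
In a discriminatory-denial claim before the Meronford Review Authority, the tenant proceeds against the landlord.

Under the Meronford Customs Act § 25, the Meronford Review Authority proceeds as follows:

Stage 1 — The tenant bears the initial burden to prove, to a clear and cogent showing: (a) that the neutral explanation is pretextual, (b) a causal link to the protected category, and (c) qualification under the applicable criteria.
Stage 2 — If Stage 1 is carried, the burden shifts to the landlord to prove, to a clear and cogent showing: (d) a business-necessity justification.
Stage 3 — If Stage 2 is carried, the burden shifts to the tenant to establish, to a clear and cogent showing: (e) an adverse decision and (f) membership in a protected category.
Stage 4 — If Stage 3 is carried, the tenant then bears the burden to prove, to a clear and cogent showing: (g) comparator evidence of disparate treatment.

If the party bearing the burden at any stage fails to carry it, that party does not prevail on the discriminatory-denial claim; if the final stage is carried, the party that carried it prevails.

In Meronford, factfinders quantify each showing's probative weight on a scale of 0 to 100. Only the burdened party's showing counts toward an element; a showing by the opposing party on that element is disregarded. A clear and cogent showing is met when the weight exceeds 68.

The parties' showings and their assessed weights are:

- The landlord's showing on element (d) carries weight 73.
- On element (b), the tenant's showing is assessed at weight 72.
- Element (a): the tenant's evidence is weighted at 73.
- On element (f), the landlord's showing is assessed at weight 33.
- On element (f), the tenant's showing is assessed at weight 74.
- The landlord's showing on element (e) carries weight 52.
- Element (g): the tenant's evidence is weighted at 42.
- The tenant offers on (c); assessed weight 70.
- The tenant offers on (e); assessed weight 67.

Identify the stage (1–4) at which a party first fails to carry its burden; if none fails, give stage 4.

At Stage 1 the tenant must meet a clear and cogent showing (weight exceeds 68): on (a) the weight is 73, > 68, so (a) meets the standard; on (b) the weight is 72, which does exceed 68, so (b) meets the standard; on (c) the weight is 70, > 68, so (c) meets the standard.
  Stage 1 carried; the burden shifts to the landlord.
At Stage 2 the landlord must meet a clear and cogent showing (weight exceeds 68): on (d) the weight is 73, which does exceed 68, so (d) meets the standard.
  The landlord carries Stage 2; the tenant now bears the burden.
At Stage 3 the tenant must meet a clear and cogent showing (weight exceeds 68): on (e) the weight is 67 (the landlord's 52 is given no effect), ≤ 68, so (e) does not meet the standard; on (f) the weight is 74 (the landlord's 33 is given no effect), which does exceed 68, so (f) meets the standard.
  Not every element is met, so the tenant fails to carry Stage 3.
The landlord prevails.

stage 3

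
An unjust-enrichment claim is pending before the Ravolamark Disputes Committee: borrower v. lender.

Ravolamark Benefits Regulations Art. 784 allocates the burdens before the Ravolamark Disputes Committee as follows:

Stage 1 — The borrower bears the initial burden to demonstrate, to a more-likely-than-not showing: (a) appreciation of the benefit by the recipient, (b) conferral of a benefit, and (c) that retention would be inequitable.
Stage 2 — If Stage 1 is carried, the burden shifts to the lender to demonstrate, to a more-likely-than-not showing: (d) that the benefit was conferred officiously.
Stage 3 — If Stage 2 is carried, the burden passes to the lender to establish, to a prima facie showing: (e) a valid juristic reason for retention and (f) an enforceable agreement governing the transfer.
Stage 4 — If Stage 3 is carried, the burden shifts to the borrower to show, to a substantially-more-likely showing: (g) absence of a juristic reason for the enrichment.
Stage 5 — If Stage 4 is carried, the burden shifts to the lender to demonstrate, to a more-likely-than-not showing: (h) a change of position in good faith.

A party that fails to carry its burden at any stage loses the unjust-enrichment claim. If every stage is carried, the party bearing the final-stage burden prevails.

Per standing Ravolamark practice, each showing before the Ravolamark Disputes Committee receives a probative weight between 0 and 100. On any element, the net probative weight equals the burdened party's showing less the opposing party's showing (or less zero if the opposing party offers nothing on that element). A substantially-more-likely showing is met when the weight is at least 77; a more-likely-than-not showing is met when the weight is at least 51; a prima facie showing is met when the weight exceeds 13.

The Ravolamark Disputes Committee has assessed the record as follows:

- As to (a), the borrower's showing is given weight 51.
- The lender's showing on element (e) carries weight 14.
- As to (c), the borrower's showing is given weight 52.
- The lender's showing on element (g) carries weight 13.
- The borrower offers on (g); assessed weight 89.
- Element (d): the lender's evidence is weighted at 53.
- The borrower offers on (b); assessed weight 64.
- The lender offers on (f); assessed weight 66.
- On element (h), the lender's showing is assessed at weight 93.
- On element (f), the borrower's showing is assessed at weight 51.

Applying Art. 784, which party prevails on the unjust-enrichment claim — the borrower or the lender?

lender

At Stage 1 the borrower must meet a more-likely-than-not showing (weight is at least 51): on (a) the weight is 51, ≥ 51, so (a) meets the standard; on (b) the weight is 64, which does reach 51, so (b) meets the standard; on (c) the weight is 52, which does reach 51, so (c) meets the standard.
  Stage 1 carried; the burden shifts to the lender.
At Stage 2 the lender must meet a more-likely-than-not showing (weight is at least 51): on (d) the weight is 53, which does reach 51, so (d) meets the standard.
  Stage 2 carried; the burden remains with the lender.
At Stage 3 the lender must meet a prima facie showing (weight exceeds 13): on (e) the weight is 14, which does exceed 13, so (e) meets the standard; on (f) the weight is 66 less the opposing 51 gives net 15, > 13, so (f) meets the standard.
  The lender carries Stage 3; the borrower now bears the burden.
At Stage 4 the borrower must meet a substantially-more-likely showing (weight is at least 77): on (g) the weight is 89 less the opposing 13 gives net 76, < 77, so (g) does not meet the standard.
  Stage 4 not carried; the borrower fails its burden.
The analysis ends at Stage 4; the lender prevails.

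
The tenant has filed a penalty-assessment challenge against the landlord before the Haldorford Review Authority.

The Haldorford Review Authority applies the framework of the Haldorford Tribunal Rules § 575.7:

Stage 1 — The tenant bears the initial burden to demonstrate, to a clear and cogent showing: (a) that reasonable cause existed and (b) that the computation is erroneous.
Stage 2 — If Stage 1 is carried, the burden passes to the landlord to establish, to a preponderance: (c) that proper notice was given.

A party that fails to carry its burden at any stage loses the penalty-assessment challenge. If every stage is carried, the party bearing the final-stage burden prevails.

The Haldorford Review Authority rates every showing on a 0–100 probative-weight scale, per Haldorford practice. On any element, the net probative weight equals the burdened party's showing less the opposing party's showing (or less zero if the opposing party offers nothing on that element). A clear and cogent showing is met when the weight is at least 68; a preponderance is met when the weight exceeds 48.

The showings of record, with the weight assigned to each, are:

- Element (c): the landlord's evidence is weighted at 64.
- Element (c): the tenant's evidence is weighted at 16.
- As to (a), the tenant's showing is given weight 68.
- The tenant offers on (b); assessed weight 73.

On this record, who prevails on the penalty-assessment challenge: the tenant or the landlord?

tenant

Stage 1 (tenant, a clear and cogent showing, weight is at least 68): (a) 68 ≥ 68 — meets; (b) 73 ≥ 68 — meets.
  Stage 1 is satisfied; the onus moves to the landlord.
Stage 2 (landlord, a preponderance, weight exceeds 48): (c) net 64−16=48 ≤ 48 — fails.
  The landlord does not carry Stage 2.
The analysis ends at Stage 2; the tenant prevails.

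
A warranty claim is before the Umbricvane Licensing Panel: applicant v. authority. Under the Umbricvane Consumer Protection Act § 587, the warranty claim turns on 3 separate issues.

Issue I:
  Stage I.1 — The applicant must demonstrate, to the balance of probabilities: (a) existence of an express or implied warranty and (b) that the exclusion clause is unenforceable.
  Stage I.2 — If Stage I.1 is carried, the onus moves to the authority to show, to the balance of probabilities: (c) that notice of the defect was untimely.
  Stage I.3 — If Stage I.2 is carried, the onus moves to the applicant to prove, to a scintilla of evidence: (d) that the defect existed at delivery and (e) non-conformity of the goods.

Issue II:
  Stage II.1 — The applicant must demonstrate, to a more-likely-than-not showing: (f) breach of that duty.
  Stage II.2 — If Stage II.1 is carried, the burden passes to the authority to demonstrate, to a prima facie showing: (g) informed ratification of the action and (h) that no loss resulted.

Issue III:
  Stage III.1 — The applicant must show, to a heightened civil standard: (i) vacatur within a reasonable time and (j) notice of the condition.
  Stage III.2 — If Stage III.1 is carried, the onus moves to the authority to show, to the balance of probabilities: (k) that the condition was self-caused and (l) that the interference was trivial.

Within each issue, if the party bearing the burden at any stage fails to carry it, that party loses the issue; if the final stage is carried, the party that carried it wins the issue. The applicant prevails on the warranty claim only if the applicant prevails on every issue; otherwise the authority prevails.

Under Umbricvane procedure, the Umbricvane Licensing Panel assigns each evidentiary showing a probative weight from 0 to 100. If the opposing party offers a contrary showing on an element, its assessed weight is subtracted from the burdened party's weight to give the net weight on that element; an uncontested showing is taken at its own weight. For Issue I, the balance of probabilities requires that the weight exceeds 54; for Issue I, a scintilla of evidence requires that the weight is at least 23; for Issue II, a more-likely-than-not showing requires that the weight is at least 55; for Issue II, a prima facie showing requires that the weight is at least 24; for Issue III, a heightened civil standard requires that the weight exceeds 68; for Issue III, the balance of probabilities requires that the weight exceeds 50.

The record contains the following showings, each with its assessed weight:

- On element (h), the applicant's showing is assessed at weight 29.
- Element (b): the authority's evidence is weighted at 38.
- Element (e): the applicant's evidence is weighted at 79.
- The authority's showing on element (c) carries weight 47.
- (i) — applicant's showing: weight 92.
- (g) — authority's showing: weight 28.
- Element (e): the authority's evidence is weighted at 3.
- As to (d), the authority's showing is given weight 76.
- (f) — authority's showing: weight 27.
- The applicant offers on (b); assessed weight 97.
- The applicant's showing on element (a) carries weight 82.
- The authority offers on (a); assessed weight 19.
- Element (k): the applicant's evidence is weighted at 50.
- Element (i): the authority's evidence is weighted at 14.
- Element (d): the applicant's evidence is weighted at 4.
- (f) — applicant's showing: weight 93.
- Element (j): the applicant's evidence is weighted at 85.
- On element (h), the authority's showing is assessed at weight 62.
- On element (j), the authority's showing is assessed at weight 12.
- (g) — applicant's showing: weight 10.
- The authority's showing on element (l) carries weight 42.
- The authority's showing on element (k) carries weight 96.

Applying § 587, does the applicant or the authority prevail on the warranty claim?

applicant

— Issue I —
At Stage I.1 the applicant must meet the balance of probabilities (weight exceeds 54): on (a) the weight is 82 less the opposing 19 gives net 63, which does exceed 54, so (a) meets the standard; on (b) the weight is 97 less the opposing 38 gives net 59, > 54, so (b) meets the standard.
  The applicant carries Stage I.1; the authority now bears the burden.
At Stage I.2 the authority must meet the balance of probabilities (weight exceeds 54): on (c) the weight is 47, which does not exceed 54, so (c) does not meet the standard.
  The authority does not carry Stage I.2.
The applicant prevails on this issue.
— Issue II —
Stage II.1 (applicant, a more-likely-than-not showing, weight is at least 55): (f) net 93−27=66 ≥ 55 — meets.
  All elements met. The burden passes to the authority.
Stage II.2 (authority, a prima facie showing, weight is at least 24): (g) net 28−10=18 < 24 — fails; (h) net 62−29=33 ≥ 24 — meets.
  Not every element is met, so the authority fails to carry Stage II.2.
The applicant prevails on this issue.
— Issue III —
Stage III.1 — burden on applicant; standard: a heightened civil standard (weight exceeds 68).
    (i): 92 − 14 = 78 > 68 [met]
    (j): 85 − 12 = 73 > 68 [met]
  The applicant carries Stage III.1; the authority now bears the burden.
Stage III.2 — burden on authority; standard: the balance of probabilities (weight exceeds 50).
    (k): 96 − 50 = 46 ≤ 50 [not met]
    (l): 42 ≤ 50 [not met]
  Not every element is met, so the authority fails to carry Stage III.2.
The applicant prevails on this issue.
Per-issue: Issue I → applicant; Issue II → applicant; Issue III → applicant. The applicant must prevail on every issue; overall, the applicant prevails.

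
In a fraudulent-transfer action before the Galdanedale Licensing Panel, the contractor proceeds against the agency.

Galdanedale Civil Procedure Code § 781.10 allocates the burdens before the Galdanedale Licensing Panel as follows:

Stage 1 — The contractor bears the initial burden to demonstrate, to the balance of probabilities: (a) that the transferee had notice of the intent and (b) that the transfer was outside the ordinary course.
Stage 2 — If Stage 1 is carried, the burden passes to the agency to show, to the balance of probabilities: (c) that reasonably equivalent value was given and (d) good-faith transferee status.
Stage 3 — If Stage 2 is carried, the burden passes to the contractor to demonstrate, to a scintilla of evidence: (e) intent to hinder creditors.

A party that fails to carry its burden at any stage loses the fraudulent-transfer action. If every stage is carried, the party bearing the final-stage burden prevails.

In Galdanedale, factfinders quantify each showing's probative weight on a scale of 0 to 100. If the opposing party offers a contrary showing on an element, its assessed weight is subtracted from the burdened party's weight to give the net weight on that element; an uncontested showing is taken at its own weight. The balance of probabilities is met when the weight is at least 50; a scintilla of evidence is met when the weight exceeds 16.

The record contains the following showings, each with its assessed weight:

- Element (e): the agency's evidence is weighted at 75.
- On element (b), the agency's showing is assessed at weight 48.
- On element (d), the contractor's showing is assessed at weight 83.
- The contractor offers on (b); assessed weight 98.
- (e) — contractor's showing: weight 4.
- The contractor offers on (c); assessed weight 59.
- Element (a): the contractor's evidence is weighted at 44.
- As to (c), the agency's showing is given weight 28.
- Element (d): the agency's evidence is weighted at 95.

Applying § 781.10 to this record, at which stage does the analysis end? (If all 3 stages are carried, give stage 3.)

stage 1

Stage 1 (contractor, the balance of probabilities, weight is at least 50): (a) 44 < 50 — fails; (b) net 98−48=50 ≥ 50 — meets.
  The contractor does not carry Stage 1.
The agency prevails.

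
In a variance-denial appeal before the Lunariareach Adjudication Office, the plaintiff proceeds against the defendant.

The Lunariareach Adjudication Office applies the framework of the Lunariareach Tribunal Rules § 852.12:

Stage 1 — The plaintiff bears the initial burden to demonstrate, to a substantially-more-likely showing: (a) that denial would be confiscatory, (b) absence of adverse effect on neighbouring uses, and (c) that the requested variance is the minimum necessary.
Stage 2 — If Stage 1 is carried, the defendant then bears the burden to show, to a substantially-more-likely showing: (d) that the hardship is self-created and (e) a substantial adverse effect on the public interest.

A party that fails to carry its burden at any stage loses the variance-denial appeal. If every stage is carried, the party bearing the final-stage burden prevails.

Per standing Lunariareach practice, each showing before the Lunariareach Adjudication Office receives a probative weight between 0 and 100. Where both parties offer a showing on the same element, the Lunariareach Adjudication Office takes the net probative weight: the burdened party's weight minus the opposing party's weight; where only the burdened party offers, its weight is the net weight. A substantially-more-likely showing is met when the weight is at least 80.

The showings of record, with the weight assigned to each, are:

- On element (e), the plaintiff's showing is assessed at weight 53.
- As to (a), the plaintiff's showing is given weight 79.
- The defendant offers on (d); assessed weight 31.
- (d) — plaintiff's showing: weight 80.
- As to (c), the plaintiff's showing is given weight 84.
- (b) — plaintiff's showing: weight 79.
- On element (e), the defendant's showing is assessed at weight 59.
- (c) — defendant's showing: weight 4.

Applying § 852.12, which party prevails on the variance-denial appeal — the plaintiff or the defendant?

Stage 1 — burden on plaintiff; standard: a substantially-more-likely showing (weight is at least 80).
    (a): 79 < 80 [not met]
    (b): 79 < 80 [not met]
    (c): 84 − 4 = 80 ≥ 80 [met]
  Stage 1 not carried; the plaintiff fails its burden.
The defendant prevails.

defendant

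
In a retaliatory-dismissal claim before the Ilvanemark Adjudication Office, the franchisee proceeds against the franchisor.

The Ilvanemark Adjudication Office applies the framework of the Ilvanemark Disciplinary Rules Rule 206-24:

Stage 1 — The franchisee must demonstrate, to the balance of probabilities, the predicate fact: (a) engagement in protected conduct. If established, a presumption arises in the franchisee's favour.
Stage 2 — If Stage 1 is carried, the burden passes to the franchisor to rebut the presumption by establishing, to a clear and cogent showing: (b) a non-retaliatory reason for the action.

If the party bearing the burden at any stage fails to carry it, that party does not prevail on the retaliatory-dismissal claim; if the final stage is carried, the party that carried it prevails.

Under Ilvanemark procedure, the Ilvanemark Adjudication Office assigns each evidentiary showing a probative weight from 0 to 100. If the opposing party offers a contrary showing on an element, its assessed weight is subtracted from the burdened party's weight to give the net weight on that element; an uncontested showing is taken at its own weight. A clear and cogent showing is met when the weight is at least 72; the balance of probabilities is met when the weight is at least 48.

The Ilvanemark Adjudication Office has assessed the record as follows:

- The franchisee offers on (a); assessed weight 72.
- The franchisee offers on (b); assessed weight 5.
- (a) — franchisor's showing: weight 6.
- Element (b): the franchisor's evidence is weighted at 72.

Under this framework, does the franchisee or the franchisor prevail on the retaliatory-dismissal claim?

franchisee

Stage 1 (franchisee, the balance of probabilities, weight is at least 48): (a) net 72−6=66 ≥ 48 — meets.
  The franchisee carries Stage 1; the franchisor now bears the burden.
Stage 2 (franchisor, a clear and cogent showing, weight is at least 72): (b) net 72−5=67 < 72 — fails.
  The franchisor does not carry Stage 2.
The analysis ends at Stage 2; the franchisee prevails.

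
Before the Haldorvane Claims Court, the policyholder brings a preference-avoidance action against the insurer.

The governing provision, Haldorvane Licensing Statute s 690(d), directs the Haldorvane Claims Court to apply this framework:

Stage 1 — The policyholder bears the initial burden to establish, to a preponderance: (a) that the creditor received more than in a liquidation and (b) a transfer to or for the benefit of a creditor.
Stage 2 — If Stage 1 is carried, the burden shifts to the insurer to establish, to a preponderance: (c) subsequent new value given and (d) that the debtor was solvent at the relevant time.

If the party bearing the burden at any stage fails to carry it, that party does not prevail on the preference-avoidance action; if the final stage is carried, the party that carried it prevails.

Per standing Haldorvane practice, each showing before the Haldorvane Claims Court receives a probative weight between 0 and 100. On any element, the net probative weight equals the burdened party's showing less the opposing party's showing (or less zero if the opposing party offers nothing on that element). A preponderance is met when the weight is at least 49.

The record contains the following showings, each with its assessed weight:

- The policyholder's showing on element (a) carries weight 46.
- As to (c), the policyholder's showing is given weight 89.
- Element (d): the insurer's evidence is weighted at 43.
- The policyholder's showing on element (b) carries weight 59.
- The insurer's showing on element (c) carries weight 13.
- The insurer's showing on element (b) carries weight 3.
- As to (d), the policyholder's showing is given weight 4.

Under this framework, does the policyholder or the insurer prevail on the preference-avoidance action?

At Stage 1 the policyholder must meet a preponderance (weight is at least 49): on (a) the weight is 46, < 49, so (a) does not meet the standard; on (b) the weight is 59 less the opposing 3 gives net 56, ≥ 49, so (b) meets the standard.
  Not every element is met, so the policyholder fails to carry Stage 1.
The analysis ends at Stage 1; the insurer prevails.

insurer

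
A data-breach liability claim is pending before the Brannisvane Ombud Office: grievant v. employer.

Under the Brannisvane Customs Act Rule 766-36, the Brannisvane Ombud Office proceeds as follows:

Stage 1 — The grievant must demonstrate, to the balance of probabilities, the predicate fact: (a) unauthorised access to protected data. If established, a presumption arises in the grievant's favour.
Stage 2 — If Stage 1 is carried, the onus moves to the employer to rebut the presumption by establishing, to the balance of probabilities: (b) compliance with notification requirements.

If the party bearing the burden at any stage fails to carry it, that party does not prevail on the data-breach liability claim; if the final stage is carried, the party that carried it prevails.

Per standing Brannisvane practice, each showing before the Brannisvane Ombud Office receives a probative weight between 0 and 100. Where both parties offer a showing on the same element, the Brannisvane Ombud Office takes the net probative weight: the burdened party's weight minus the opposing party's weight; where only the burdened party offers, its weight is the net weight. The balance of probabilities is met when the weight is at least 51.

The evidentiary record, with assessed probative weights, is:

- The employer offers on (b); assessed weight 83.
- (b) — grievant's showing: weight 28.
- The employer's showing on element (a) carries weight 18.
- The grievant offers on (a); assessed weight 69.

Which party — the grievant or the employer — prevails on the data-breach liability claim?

At Stage 1 the grievant must meet the balance of probabilities (weight is at least 51): on (a) the weight is 69 less the opposing 18 gives net 51, ≥ 51, so (a) meets the standard.
  Stage 1 is satisfied; the onus moves to the employer.
At Stage 2 the employer must meet the balance of probabilities (weight is at least 51): on (b) the weight is 83 less the opposing 28 gives net 55, ≥ 51, so (b) meets the standard.
  Stage 2 carried; the final stage is satisfied.
With every stage satisfied, the employer prevails.

employer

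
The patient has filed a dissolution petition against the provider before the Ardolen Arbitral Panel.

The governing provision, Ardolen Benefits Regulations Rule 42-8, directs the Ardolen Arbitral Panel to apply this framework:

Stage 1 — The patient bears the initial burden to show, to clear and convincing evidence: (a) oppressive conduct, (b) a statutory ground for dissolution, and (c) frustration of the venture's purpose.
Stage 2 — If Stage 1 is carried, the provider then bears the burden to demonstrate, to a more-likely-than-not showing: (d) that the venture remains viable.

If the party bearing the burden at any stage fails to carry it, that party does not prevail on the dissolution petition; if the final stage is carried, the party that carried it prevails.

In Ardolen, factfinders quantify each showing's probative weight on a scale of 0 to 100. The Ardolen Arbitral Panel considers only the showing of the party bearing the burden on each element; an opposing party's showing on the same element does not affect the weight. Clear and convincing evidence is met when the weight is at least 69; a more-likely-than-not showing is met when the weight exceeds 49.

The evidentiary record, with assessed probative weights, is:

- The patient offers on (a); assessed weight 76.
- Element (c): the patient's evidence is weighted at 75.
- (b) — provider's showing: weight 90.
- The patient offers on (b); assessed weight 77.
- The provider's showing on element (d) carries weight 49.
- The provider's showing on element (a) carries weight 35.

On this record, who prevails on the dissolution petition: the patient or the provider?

Stage 1 (patient, clear and convincing evidence, weight is at least 69): (a) 76 (provider's 35 disregarded) ≥ 69 — meets; (b) 77 (provider's 90 disregarded) ≥ 69 — meets; (c) 75 ≥ 69 — meets.
  All elements met. The burden passes to the provider.
Stage 2 (provider, a more-likely-than-not showing, weight exceeds 49): (d) 49 ≤ 49 — fails.
  Not every element is met, so the provider fails to carry Stage 2.
The analysis ends at Stage 2; the patient prevails.

patient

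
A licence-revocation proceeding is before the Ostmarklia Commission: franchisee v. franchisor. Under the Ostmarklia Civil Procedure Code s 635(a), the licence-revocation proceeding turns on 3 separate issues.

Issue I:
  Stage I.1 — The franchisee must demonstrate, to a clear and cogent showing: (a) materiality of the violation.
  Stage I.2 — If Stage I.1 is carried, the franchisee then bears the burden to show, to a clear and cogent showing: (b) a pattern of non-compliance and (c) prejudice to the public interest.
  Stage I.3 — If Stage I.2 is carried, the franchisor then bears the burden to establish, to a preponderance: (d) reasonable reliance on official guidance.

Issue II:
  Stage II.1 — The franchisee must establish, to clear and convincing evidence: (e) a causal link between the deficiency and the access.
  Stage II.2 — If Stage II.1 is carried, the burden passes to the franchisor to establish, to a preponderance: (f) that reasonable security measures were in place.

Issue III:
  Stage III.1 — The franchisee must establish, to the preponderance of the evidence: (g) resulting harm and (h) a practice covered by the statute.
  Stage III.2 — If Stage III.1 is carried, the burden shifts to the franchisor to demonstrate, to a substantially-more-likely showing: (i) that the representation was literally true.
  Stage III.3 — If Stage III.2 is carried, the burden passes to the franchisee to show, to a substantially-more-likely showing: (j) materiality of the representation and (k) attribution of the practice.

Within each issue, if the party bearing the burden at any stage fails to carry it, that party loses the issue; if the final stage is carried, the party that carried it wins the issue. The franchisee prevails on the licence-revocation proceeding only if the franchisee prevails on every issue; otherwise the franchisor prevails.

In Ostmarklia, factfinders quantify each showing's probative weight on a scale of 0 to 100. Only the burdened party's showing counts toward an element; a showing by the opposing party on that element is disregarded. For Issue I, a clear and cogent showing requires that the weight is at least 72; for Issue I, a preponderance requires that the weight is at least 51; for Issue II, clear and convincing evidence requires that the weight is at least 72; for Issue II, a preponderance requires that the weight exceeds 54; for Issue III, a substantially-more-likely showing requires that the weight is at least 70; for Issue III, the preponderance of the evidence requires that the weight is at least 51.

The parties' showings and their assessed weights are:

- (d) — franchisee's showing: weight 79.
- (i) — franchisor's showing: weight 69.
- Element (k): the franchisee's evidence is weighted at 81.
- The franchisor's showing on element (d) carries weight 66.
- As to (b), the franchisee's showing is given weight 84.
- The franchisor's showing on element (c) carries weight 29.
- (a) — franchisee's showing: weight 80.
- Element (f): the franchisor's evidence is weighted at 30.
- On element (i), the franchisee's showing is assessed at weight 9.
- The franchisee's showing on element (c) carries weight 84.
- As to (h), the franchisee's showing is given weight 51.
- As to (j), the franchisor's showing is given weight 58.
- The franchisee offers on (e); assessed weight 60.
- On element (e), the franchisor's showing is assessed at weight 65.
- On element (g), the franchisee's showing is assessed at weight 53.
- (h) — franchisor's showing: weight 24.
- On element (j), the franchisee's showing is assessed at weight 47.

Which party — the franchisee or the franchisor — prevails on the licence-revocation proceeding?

franchisor

— Issue I —
At Stage I.1 the franchisee must meet a clear and cogent showing (weight is at least 72): on (a) the weight is 80, ≥ 72, so (a) meets the standard.
  Stage I.1 is satisfied; the franchisee continues to bear the burden.
At Stage I.2 the franchisee must meet a clear and cogent showing (weight is at least 72): on (b) the weight is 84, ≥ 72, so (b) meets the standard; on (c) the weight is 84 (the franchisor's 29 is given no effect), ≥ 72, so (c) meets the standard.
  Stage I.2 carried; the burden shifts to the franchisor.
At Stage I.3 the franchisor must meet a preponderance (weight is at least 51): on (d) the weight is 66 (the franchisee's 79 is given no effect), which does reach 51, so (d) meets the standard.
  Stage I.3 carried; the final stage is satisfied.
All stages carried — the franchisor prevails on this issue.
— Issue II —
At Stage II.1 the franchisee must meet clear and convincing evidence (weight is at least 72): on (e) the weight is 60 (the franchisor's 65 is given no effect), which does not reach 72, so (e) does not meet the standard.
  Stage II.1 not carried; the franchisee fails its burden.
The analysis ends at Stage II.1; the franchisor prevails on this issue.
— Issue III —
At Stage III.1 the franchisee must meet the preponderance of the evidence (weight is at least 51): on (g) the weight is 53, ≥ 51, so (g) meets the standard; on (h) the weight is 51 (the franchisor's 24 is given no effect), ≥ 51, so (h) meets the standard.
  All elements met. The burden passes to the franchisor.
At Stage III.2 the franchisor must meet a substantially-more-likely showing (weight is at least 70): on (i) the weight is 69 (the franchisee's 9 is given no effect), which does not reach 70, so (i) does not meet the standard.
  The franchisor does not carry Stage III.2.
So the franchisee prevails on this issue.
Per-issue: Issue I → franchisor; Issue II → franchisor; Issue III → franchisee. The franchisee must prevail on every issue; overall, the franchisor prevails.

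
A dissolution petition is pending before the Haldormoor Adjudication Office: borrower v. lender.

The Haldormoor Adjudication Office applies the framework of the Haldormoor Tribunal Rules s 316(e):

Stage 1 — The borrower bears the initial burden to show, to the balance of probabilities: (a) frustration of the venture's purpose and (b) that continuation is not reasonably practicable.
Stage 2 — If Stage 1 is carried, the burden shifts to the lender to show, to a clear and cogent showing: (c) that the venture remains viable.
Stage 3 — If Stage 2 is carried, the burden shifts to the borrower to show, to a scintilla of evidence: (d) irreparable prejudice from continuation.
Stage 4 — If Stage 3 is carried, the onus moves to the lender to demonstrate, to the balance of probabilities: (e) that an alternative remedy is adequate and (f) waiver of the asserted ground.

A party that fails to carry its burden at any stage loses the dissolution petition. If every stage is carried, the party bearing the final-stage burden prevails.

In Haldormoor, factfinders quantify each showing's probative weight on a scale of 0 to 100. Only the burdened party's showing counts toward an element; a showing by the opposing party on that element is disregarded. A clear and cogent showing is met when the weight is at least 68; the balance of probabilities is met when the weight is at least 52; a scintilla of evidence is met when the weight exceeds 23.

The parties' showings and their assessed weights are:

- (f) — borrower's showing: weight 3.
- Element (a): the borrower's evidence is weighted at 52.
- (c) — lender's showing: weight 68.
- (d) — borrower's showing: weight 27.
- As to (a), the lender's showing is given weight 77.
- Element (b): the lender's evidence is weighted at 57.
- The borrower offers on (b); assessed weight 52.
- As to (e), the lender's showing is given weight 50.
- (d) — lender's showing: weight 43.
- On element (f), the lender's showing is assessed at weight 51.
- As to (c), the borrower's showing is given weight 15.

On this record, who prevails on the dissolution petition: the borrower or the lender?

borrower

Stage 1 (borrower, the balance of probabilities, weight is at least 52): (a) 52 (lender's 77 disregarded) ≥ 52 — meets; (b) 52 (lender's 57 disregarded) ≥ 52 — meets.
  All elements met. The burden passes to the lender.
Stage 2 (lender, a clear and cogent showing, weight is at least 68): (c) 68 (borrower's 15 disregarded) ≥ 68 — meets.
  Stage 2 carried; the burden shifts to the borrower.
Stage 3 (borrower, a scintilla of evidence, weight exceeds 23): (d) 27 (lender's 43 disregarded) > 23 — meets.
  Stage 3 is satisfied; the onus moves to the lender.
Stage 4 (lender, the balance of probabilities, weight is at least 52): (e) 50 < 52 — fails; (f) 51 (borrower's 3 disregarded) < 52 — fails.
  The lender does not carry Stage 4.
The borrower prevails.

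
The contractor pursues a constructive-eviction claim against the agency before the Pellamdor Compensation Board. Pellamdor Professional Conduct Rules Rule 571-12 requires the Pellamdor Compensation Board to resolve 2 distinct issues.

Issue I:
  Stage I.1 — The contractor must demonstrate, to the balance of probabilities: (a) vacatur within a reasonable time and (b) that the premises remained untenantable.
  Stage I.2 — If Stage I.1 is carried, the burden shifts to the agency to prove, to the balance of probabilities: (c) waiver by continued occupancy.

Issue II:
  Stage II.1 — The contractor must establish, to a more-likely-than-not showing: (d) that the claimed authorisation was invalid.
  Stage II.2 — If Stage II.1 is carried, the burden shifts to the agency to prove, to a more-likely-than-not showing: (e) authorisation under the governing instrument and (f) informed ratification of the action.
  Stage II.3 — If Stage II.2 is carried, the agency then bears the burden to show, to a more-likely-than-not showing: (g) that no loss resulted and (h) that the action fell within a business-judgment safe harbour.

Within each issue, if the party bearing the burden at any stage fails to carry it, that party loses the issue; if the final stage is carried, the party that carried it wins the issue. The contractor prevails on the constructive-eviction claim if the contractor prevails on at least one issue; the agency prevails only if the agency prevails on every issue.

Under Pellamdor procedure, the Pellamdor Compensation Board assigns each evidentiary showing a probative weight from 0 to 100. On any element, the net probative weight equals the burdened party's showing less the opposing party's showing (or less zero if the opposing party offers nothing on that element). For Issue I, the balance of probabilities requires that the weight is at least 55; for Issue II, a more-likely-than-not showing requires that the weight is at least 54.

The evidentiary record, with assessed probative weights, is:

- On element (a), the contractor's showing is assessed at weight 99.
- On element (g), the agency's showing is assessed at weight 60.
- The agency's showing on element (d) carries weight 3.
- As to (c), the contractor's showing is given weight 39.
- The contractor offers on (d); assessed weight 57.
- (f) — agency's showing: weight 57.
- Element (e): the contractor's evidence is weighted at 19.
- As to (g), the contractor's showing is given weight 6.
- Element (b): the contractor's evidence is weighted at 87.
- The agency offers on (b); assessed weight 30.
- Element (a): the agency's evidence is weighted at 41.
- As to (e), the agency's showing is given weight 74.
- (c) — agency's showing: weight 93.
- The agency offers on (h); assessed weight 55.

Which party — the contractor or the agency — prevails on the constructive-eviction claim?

contractor

— Issue I —
Stage I.1 — burden on contractor; standard: the balance of probabilities (weight is at least 55).
    (a): 99 − 41 = 58 ≥ 55 [met]
    (b): 87 − 30 = 57 ≥ 55 [met]
  Stage I.1 carried; the burden shifts to the agency.
Stage I.2 — burden on agency; standard: the balance of probabilities (weight is at least 55).
    (c): 93 − 39 = 54 < 55 [not met]
  Not every element is met, so the agency fails to carry Stage I.2.
The contractor prevails on this issue.
— Issue II —
At Stage II.1 the contractor must meet a more-likely-than-not showing (weight is at least 54): on (d) the weight is 57 less the opposing 3 gives net 54, ≥ 54, so (d) meets the standard.
  Stage II.1 is satisfied; the onus moves to the agency.
At Stage II.2 the agency must meet a more-likely-than-not showing (weight is at least 54): on (e) the weight is 74 less the opposing 19 gives net 55, ≥ 54, so (e) meets the standard; on (f) the weight is 57, which does reach 54, so (f) meets the standard.
  Stage II.2 is satisfied; the agency continues to bear the burden.
At Stage II.3 the agency must meet a more-likely-than-not showing (weight is at least 54): on (g) the weight is 60 less the opposing 6 gives net 54, ≥ 54, so (g) meets the standard; on (h) the weight is 55, ≥ 54, so (h) meets the standard.
  All elements met at the final stage.
With every stage satisfied, the agency prevails on this issue.
Per-issue: Issue I → contractor; Issue II → agency. The contractor must prevail on at least one issue; overall, the contractor prevails.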